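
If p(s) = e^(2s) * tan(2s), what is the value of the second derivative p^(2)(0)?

8

Expand each factor separately, then convolve coefficients.
From the series, [s^2] p = 4; multiply by 2! = 2 to get 8.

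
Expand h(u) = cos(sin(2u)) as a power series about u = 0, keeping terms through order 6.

-148*u^6/45 + 10*u^4/3 - 2*u^2 + 1

Let u equal the inner series; expand the outer function in u and truncate.
[u^0] = 1;  [u^1] = 0;  [u^2] = -2;  [u^3] = 0;  [u^4] = 10/3;  [u^5] = 0;  [u^6] = -148/45.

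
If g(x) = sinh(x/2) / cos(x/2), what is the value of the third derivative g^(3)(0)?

1/2

Write the quotient as an unknown series and match coefficients against numerator = denominator · series.
From the series, [x^3] g = 1/12; multiply by 3! = 6 to get 1/2.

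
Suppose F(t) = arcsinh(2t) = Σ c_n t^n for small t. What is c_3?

-4/3

F(0) = 0
F′(0) = 2
F′′(0) = 0
F′′′(0) = -8
So c_3 = F′′′(0)/3! = -4/3.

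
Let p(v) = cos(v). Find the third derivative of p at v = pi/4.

From the series, [(v - pi/4)^3] p = sqrt(2)/12; multiply by 3! = 6 to get sqrt(2)/2.

sqrt(2)/2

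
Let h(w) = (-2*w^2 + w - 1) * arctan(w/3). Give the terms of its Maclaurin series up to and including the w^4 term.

Multiply each power in the prefactor through the base expansion.
h(0) = 0
h′(0) = -1/3
h′′(0) = 2/3
h′′′(0) = -106/27
h^(4)(0) = -8/27
The Taylor polynomial is Σ h^(k)(0)/k! · w^k.

-w^4/81 - 53*w^3/81 + w^2/3 - w/3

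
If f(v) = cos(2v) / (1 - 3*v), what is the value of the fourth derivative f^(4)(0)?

1528

Multiply the numerator's expansion by the denominator's geometric series.
The coefficient of v^4 in the expansion is 191/3, so f^(4)(0) = 4! * (191/3) = 1528.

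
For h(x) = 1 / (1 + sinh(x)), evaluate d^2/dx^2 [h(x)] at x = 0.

Expand as Σ (-1)^k u^k with u equal to the inner function's series.
The coefficient of x^2 in the expansion is 1, so h′′(0) = 2! * (1) = 2.

2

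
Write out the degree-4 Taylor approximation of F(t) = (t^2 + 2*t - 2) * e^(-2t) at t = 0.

-2*t^4 + 14*t^3/3 - 7*t^2 + 6*t - 2

Shift and add copies of the series according to the polynomial's terms.
[t^0] = -2;  [t^1] = 6;  [t^2] = -7;  [t^3] = 14/3;  [t^4] = -2.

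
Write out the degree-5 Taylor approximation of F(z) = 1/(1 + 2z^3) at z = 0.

1 - 2*z^3

Compute the successive derivatives at the expansion point and divide by k!.
F(0) = 1
F′(0) = 0
F′′(0) = 0
F′′′(0) = -12
F^(4)(0) = 0
F^(5)(0) = 0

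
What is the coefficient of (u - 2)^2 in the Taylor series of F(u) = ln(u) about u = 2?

-1/8

[(u - 2)^0] = ln(2);  [(u - 2)^1] = 1/2;  [(u - 2)^2] = -1/8.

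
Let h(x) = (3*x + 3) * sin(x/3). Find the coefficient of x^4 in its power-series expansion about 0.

Multiply each power in the prefactor through the base expansion.
So c_4 = h^(4)(0)/4! = -1/54.

-1/54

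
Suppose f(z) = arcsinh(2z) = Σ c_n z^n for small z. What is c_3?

[z^0] = 0;  [z^1] = 2;  [z^2] = 0;  [z^3] = -4/3.

-4/3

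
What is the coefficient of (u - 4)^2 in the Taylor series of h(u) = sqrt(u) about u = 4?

-1/64

Use the known series and substitute for the argument.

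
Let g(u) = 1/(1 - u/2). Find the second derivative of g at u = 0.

1/2

The coefficient of u^2 in the expansion is 1/4, so g′′(0) = 2! * (1/4) = 1/2.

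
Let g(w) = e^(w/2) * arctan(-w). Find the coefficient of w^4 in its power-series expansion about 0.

Expand each factor separately, then convolve coefficients.
g(0) = 0
g′(0) = -1
g′′(0) = -1
g′′′(0) = 5/4
g^(4)(0) = 7/2

7/48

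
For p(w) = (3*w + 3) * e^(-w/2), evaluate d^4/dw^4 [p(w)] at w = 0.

Shift and add copies of the series according to the polynomial's terms.
The coefficient of w^4 in the expansion is -7/128, so p^(4)(0) = 4! * (-7/128) = -21/16.

-21/16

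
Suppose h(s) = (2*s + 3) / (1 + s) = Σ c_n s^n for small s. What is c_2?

1

Shift and add copies of the series according to the polynomial's terms.
h(0) = 3
h′(0) = -1
h′′(0) = 2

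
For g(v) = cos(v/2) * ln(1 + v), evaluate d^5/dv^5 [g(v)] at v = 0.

309/16

Multiply the two series term by term and collect like powers.
From the series, [v^5] g = 103/640; multiply by 5! = 120 to get 309/16.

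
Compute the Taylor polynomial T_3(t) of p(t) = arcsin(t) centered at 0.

Differentiate repeatedly and evaluate at the center.
p(0) = 0
p′(0) = 1
p′′(0) = 0
p′′′(0) = 1
The Taylor polynomial is Σ p^(k)(0)/k! · t^k.

t^3/6 + t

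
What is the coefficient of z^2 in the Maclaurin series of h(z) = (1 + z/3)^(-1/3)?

2/81

Apply the Taylor formula c_k = f^(k)(a)/k!.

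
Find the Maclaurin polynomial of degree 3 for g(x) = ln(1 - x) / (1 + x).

-5*x^3/6 + x^2/2 - x

Expand each factor separately, then convolve coefficients.
g(0) = 0
g′(0) = -1
g′′(0) = 1
g′′′(0) = -5
Then c_k = g^(k)(0)/k! gives each Taylor coefficient.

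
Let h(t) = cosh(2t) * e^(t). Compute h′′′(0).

13

Take the Cauchy product of the two expansions.
The coefficient of t^3 in the expansion is 13/6, so h′′′(0) = 3! * (13/6) = 13.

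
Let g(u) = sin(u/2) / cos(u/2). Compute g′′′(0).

Divide the numerator series by the denominator series (power-series long division).
The coefficient of u^3 in the expansion is 1/24, so g′′′(0) = 3! * (1/24) = 1/4.

1/4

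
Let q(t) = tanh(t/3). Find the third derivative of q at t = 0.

The coefficient of t^3 in the expansion is -1/81, so q′′′(0) = 3! * (-1/81) = -2/27.

-2/27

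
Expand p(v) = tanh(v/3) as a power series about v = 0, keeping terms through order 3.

-v^3/81 + v/3

[v^0] = 0;  [v^1] = 1/3;  [v^2] = 0;  [v^3] = -1/81.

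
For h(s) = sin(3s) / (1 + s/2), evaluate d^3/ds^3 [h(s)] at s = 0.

Take the Cauchy product of the two expansions.
The coefficient of s^3 in the expansion is -15/4, so h′′′(0) = 3! * (-15/4) = -45/2.

-45/2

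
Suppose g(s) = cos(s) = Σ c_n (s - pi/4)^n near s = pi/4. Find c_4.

g(pi/4) = sqrt(2)/2
g′(pi/4) = -sqrt(2)/2
g′′(pi/4) = -sqrt(2)/2
g′′′(pi/4) = sqrt(2)/2
g^(4)(pi/4) = sqrt(2)/2

sqrt(2)/48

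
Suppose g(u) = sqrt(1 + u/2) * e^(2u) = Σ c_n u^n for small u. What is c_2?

79/32

Multiply the two series term by term and collect like powers.
g(0) = 1
g′(0) = 9/4
g′′(0) = 79/16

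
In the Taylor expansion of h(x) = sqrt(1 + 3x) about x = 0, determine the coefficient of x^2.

Differentiate repeatedly and evaluate at the center.
h(0) = 1
h′(0) = 3/2
h′′(0) = -9/4

-9/8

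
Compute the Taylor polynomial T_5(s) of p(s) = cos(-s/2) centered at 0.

s^4/384 - s^2/8 + 1

[s^0] = 1;  [s^1] = 0;  [s^2] = -1/8;  [s^3] = 0;  [s^4] = 1/384;  [s^5] = 0.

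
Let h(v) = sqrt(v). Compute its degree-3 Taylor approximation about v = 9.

(v - 9)^3/3888 - (v - 9)^2/216 + (v - 9)/6 + 3

h(9) = 3
h′(9) = 1/6
h′′(9) = -1/108
h′′′(9) = 1/648
Dividing each by k! gives the coefficients c_0, ..., c_3.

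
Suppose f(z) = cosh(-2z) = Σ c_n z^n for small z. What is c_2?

2

f(0) = 1
f′(0) = 0
f′′(0) = 4
The Taylor polynomial is Σ f^(k)(0)/k! · z^k.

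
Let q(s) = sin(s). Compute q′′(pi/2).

From the series, [(s - pi/2)^2] q = -1/2; multiply by 2! = 2 to get -1.

-1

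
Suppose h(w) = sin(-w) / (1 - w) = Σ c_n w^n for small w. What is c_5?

-101/120

Expand 1/(denominator) as a geometric series and multiply by the numerator's series.
[w^0] = 0;  [w^1] = -1;  [w^2] = -1;  [w^3] = -5/6;  [w^4] = -5/6;  [w^5] = -101/120.
So c_5 = h^(5)(0)/5! = -101/120.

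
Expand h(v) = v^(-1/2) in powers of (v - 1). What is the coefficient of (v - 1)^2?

3/8

h(1) = 1
h′(1) = -1/2
h′′(1) = 3/4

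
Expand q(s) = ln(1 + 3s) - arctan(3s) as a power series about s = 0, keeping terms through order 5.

Combine the two series term by term.
q(0) = 0
q′(0) = 0
q′′(0) = -9
q′′′(0) = 108
q^(4)(0) = -486
q^(5)(0) = 0

-81*s^4/4 + 18*s^3 - 9*s^2/2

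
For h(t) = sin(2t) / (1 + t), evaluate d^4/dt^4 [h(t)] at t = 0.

-16

Expand each factor separately, then convolve coefficients.
The coefficient of t^4 in the expansion is -2/3, so h^(4)(0) = 4! * (-2/3) = -16.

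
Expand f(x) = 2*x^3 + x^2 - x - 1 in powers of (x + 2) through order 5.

Differentiate repeatedly and evaluate at the center.
[(x + 2)^0] = -11;  [(x + 2)^1] = 19;  [(x + 2)^2] = -11;  [(x + 2)^3] = 2;  [(x + 2)^4] = 0;  [(x + 2)^5] = 0.

2*(x + 2)^3 - 11*(x + 2)^2 + 19*(x + 2) - 11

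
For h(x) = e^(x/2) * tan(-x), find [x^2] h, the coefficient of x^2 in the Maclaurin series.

-1/2

Take the Cauchy product of the two expansions.
So c_2 = h′′(0)/2! = -1/2.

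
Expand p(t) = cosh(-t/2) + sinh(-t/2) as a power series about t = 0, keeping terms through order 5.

Combine the two series term by term.
p(0) = 1
p′(0) = -1/2
p′′(0) = 1/4
p′′′(0) = -1/8
p^(4)(0) = 1/16
p^(5)(0) = -1/32
Then c_k = p^(k)(0)/k! gives each Taylor coefficient.

-t^5/3840 + t^4/384 - t^3/48 + t^2/8 - t/2 + 1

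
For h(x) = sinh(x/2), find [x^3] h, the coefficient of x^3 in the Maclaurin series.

1/48

c_3 = h′′′(0)/3! = 1/48.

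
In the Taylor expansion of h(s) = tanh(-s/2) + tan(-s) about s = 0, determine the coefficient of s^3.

Expand each term separately and add.
h(0) = 0
h′(0) = -3/2
h′′(0) = 0
h′′′(0) = -7/4

-7/24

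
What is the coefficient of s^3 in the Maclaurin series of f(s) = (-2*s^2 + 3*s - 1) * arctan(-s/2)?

Distribute the polynomial across the series and collect like powers.

23/24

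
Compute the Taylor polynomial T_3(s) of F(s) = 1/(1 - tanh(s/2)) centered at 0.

Plug the Maclaurin series of the inner function into that of the outer and collect terms.
F(0) = 1
F′(0) = 1/2
F′′(0) = 1/2
F′′′(0) = 1/2

s^3/12 + s^2/4 + s/2 + 1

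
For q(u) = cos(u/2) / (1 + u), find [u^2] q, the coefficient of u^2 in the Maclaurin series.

Take the Cauchy product of the two expansions.
q(0) = 1
q′(0) = -1
q′′(0) = 7/4

7/8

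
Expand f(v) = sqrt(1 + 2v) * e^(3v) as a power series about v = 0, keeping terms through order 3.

Write out both Maclaurin series and multiply, keeping only the needed powers.
[v^0] = 1;  [v^1] = 4;  [v^2] = 7;  [v^3] = 8.

8*v^3 + 7*v^2 + 4*v + 1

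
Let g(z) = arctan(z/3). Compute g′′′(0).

Compute the successive derivatives at the expansion point and divide by k!.
The coefficient of z^3 in the expansion is -1/81, so g′′′(0) = 3! * (-1/81) = -2/27.

-2/27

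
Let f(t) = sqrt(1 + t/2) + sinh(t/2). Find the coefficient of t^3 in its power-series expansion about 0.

Combine the two series term by term.
[t^0] = 1;  [t^1] = 3/4;  [t^2] = -1/32;  [t^3] = 11/384.

11/384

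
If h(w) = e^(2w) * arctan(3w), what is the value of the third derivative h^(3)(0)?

Write out both Maclaurin series and multiply, keeping only the needed powers.
The coefficient of w^3 in the expansion is -3, so h′′′(0) = 3! * (-3) = -18.

-18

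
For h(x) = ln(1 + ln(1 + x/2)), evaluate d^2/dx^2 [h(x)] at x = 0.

Let u equal the inner series; expand the outer function in u and truncate.
From the series, [x^2] h = -1/4; multiply by 2! = 2 to get -1/2.

-1/2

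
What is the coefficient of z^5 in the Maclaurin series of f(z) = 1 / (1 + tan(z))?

-32/15

Expand as Σ (-1)^k u^k with u equal to the inner function's series.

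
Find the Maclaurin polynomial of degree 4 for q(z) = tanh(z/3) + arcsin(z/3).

-z^3/162 + 2*z/3

Add the two expansions coefficient-wise.
q(0) = 0
q′(0) = 2/3
q′′(0) = 0
q′′′(0) = -1/27
q^(4)(0) = 0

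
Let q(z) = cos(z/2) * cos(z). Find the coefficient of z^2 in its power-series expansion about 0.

Expand each factor separately, then convolve coefficients.

-5/8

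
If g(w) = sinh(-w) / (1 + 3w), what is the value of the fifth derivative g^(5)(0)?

-9901

Multiply the two series term by term and collect like powers.
From the series, [w^5] g = -9901/120; multiply by 5! = 120 to get -9901.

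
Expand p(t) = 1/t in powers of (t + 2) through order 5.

-(t + 2)^5/64 - (t + 2)^4/32 - (t + 2)^3/16 - (t + 2)^2/8 - (t + 2)/4 - 1/2

Apply the Taylor formula c_k = f^(k)(a)/k!.
p(-2) = -1/2
p′(-2) = -1/4
p′′(-2) = -1/4
p′′′(-2) = -3/8
p^(4)(-2) = -3/4
p^(5)(-2) = -15/8
The Taylor polynomial is Σ p^(k)(-2)/k! · (t + 2)^k.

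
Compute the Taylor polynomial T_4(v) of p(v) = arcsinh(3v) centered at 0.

-9*v^3/2 + 3*v

Compute the successive derivatives at the expansion point and divide by k!.
[v^0] = 0;  [v^1] = 3;  [v^2] = 0;  [v^3] = -9/2;  [v^4] = 0.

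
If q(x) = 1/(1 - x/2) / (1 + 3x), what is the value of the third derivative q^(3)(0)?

Write out both Maclaurin series and multiply, keeping only the needed powers.
The coefficient of x^3 in the expansion is -185/8, so q′′′(0) = 3! * (-185/8) = -555/4.

-555/4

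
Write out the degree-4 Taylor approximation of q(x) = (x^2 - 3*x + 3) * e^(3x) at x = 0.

9*x^4/8 + 3*x^3 + 11*x^2/2 + 6*x + 3

Multiply each power in the prefactor through the base expansion.
[x^0] = 3;  [x^1] = 6;  [x^2] = 11/2;  [x^3] = 3;  [x^4] = 9/8.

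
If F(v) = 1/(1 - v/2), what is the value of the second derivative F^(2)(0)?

From the series, [v^2] F = 1/4; multiply by 2! = 2 to get 1/2.

1/2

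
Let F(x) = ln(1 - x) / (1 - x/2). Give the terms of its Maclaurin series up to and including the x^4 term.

-2*x^4/3 - 5*x^3/6 - x^2 - x

Write out both Maclaurin series and multiply, keeping only the needed powers.
[x^0] = 0;  [x^1] = -1;  [x^2] = -1;  [x^3] = -5/6;  [x^4] = -2/3.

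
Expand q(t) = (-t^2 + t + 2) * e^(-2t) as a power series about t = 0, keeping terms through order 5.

22*t^5/15 - 2*t^4 + 4*t^3/3 + t^2 - 3*t + 2

Distribute the polynomial across the series and collect like powers.
[t^0] = 2;  [t^1] = -3;  [t^2] = 1;  [t^3] = 4/3;  [t^4] = -2;  [t^5] = 22/15.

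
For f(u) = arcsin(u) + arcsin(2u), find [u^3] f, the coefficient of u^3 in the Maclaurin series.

3/2

Expand each term separately and add.
f(0) = 0
f′(0) = 3
f′′(0) = 0
f′′′(0) = 9
Dividing each by k! gives the coefficients c_0, ..., c_3.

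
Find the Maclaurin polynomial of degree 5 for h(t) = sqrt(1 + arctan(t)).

Substitute the inner expansion into the outer series and collect powers.
h(0) = 1
h′(0) = 1/2
h′′(0) = -1/4
h′′′(0) = -5/8
h^(4)(0) = 17/16
h^(5)(0) = 249/32
Then c_k = h^(k)(0)/k! gives each Taylor coefficient.

83*t^5/1280 + 17*t^4/384 - 5*t^3/48 - t^2/8 + t/2 + 1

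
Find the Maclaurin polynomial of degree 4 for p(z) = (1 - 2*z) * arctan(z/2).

Distribute the polynomial across the series and collect like powers.
p(0) = 0
p′(0) = 1/2
p′′(0) = -2
p′′′(0) = -1/4
p^(4)(0) = 2

z^4/12 - z^3/24 - z^2 + z/2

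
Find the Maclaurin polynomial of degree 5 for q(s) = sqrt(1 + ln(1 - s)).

Compose series: expand the inner function first, then feed it into the outer expansion.
[s^0] = 1;  [s^1] = -1/2;  [s^2] = -3/8;  [s^3] = -17/48;  [s^4] = -143/384;  [s^5] = -1609/3840.

-1609*s^5/3840 - 143*s^4/384 - 17*s^3/48 - 3*s^2/8 - s/2 + 1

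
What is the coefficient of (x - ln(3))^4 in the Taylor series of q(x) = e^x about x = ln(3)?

[(x - ln(3))^0] = 3;  [(x - ln(3))^1] = 3;  [(x - ln(3))^2] = 3/2;  [(x - ln(3))^3] = 1/2;  [(x - ln(3))^4] = 1/8.
So c_4 = q^(4)(ln(3))/4! = 1/8.

1/8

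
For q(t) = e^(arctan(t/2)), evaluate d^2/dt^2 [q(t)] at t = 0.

1/4

Let u equal the inner series; expand the outer function in u and truncate.
The coefficient of t^2 in the expansion is 1/8, so q′′(0) = 2! * (1/8) = 1/4.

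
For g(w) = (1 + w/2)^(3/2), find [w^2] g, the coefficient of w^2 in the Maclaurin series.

3/32

[w^0] = 1;  [w^1] = 3/4;  [w^2] = 3/32.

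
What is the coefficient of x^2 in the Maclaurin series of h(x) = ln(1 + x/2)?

-1/8

h(0) = 0
h′(0) = 1/2
h′′(0) = -1/4
Then c_k = h^(k)(0)/k! gives each Taylor coefficient.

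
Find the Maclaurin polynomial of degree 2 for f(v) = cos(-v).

1 - v^2/2

f(0) = 1
f′(0) = 0
f′′(0) = -1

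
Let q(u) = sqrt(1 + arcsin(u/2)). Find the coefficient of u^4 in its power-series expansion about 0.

Plug the Maclaurin series of the inner function into that of the outer and collect terms.
q(0) = 1
q′(0) = 1/4
q′′(0) = -1/16
q′′′(0) = 7/64
q^(4)(0) = -31/256
So c_4 = q^(4)(0)/4! = -31/6144.

-31/6144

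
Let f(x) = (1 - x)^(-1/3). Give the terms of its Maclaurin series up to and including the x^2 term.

[x^0] = 1;  [x^1] = 1/3;  [x^2] = 2/9.

2*x^2/9 + x/3 + 1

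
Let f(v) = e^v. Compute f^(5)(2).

From the series, [(v - 2)^5] f = e^(2)/120; multiply by 5! = 120 to get e^(2).

e^(2)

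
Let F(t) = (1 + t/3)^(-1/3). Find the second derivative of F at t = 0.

4/81

Compute the successive derivatives at the expansion point and divide by k!.
The coefficient of t^2 in the expansion is 2/81, so F′′(0) = 2! * (2/81) = 4/81.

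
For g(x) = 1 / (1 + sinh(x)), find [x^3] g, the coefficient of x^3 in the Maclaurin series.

Use the geometric series for the reciprocal, then substitute.
So c_3 = g′′′(0)/3! = -7/6.

-7/6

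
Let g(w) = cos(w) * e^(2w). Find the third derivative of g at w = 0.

2

Multiply the two series term by term and collect like powers.
The coefficient of w^3 in the expansion is 1/3, so g′′′(0) = 3! * (1/3) = 2.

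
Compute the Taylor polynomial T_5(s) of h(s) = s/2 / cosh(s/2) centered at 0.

5*s^5/768 - s^3/16 + s/2

Invert the denominator's series and multiply.
h(0) = 0
h′(0) = 1/2
h′′(0) = 0
h′′′(0) = -3/8
h^(4)(0) = 0
h^(5)(0) = 25/32
Dividing each by k! gives the coefficients c_0, ..., c_5.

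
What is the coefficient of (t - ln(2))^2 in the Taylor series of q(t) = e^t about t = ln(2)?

q(ln(2)) = 2
q′(ln(2)) = 2
q′′(ln(2)) = 2

1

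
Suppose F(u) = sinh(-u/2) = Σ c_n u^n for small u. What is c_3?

Use the known series and substitute for the argument.
[u^0] = 0;  [u^1] = -1/2;  [u^2] = 0;  [u^3] = -1/48.
So c_3 = F′′′(0)/3! = -1/48.

-1/48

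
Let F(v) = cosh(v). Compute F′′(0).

1

Compute the successive derivatives at the expansion point and divide by k!.
The coefficient of v^2 in the expansion is 1/2, so F′′(0) = 2! * (1/2) = 1.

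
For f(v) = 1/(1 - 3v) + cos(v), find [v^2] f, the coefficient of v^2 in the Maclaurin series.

Expand each term separately and add.
f(0) = 2
f′(0) = 3
f′′(0) = 17

17/2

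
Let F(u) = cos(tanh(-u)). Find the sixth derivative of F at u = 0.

Substitute the inner expansion into the outer series and collect powers.
From the series, [u^6] F = -59/240; multiply by 6! = 720 to get -177.

-177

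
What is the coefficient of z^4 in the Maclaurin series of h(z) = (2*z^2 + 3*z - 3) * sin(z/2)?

Multiply each power in the prefactor through the base expansion.
So c_4 = h^(4)(0)/4! = -1/16.

-1/16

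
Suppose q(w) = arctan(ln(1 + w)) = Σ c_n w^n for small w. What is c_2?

-1/2

Substitute the inner expansion into the outer series and collect powers.
q(0) = 0
q′(0) = 1
q′′(0) = -1
So c_2 = q′′(0)/2! = -1/2.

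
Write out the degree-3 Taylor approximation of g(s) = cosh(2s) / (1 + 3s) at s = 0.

Expand each factor separately, then convolve coefficients.
g(0) = 1
g′(0) = -3
g′′(0) = 22
g′′′(0) = -198

-33*s^3 + 11*s^2 - 3*s + 1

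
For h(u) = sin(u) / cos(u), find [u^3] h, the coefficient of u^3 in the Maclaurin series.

1/3

Divide the numerator series by the denominator series (power-series long division).
h(0) = 0
h′(0) = 1
h′′(0) = 0
h′′′(0) = 2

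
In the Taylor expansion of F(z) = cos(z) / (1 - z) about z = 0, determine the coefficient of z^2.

Multiply the two series term by term and collect like powers.

1/2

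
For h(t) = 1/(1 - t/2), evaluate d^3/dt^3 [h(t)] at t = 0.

3/4

From the series, [t^3] h = 1/8; multiply by 3! = 6 to get 3/4.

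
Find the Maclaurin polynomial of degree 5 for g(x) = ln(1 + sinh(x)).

Compose series: expand the inner function first, then feed it into the outer expansion.

3*x^5/8 - 5*x^4/12 + x^3/2 - x^2/2 + x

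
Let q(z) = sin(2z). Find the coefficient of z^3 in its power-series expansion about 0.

-4/3

q(0) = 0
q′(0) = 2
q′′(0) = 0
q′′′(0) = -8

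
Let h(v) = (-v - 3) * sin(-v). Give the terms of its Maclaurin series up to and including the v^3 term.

Shift and add copies of the series according to the polynomial's terms.
[v^0] = 0;  [v^1] = 3;  [v^2] = 1;  [v^3] = -1/2.

-v^3/2 + v^2 + 3*v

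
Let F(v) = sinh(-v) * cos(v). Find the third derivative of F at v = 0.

Multiply the two series term by term and collect like powers.
From the series, [v^3] F = 1/3; multiply by 3! = 6 to get 2.

2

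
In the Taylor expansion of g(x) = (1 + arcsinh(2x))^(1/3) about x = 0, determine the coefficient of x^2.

Substitute the inner expansion into the outer series and collect powers.
[x^0] = 1;  [x^1] = 2/3;  [x^2] = -4/9.

-4/9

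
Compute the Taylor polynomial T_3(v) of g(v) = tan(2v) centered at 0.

8*v^3/3 + 2*v

[v^0] = 0;  [v^1] = 2;  [v^2] = 0;  [v^3] = 8/3.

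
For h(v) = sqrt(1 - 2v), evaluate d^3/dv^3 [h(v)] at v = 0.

-3

The coefficient of v^3 in the expansion is -1/2, so h′′′(0) = 3! * (-1/2) = -3.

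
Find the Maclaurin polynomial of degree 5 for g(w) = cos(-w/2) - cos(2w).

-85*w^4/128 + 15*w^2/8

Combine the two series term by term.
[w^0] = 0;  [w^1] = 0;  [w^2] = 15/8;  [w^3] = 0;  [w^4] = -85/128;  [w^5] = 0.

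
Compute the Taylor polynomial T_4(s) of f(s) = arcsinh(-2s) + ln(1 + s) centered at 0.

-s^4/4 + 5*s^3/3 - s^2/2 - s

Combine the two series term by term.
[s^0] = 0;  [s^1] = -1;  [s^2] = -1/2;  [s^3] = 5/3;  [s^4] = -1/4.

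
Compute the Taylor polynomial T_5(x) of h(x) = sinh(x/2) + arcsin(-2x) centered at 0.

-1843*x^5/768 - 21*x^3/16 - 3*x/2

Combine the two series term by term.
h(0) = 0
h′(0) = -3/2
h′′(0) = 0
h′′′(0) = -63/8
h^(4)(0) = 0
h^(5)(0) = -9215/32
Dividing each by k! gives the coefficients c_0, ..., c_5.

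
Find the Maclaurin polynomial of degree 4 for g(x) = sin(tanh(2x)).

Compose series: expand the inner function first, then feed it into the outer expansion.
[x^0] = 0;  [x^1] = 2;  [x^2] = 0;  [x^3] = -4;  [x^4] = 0.

-4*x^3 + 2*x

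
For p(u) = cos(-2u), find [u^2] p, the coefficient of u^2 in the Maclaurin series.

-2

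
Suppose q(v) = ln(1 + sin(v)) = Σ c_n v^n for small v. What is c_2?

Substitute the inner expansion into the outer series and collect powers.
q(0) = 0
q′(0) = 1
q′′(0) = -1

-1/2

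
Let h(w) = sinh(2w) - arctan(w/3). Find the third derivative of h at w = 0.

218/27

Add the two expansions coefficient-wise.
From the series, [w^3] h = 109/81; multiply by 3! = 6 to get 218/27.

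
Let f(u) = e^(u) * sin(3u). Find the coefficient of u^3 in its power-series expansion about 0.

-3

Take the Cauchy product of the two expansions.
f(0) = 0
f′(0) = 3
f′′(0) = 6
f′′′(0) = -18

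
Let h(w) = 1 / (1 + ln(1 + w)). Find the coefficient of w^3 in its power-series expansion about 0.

Write 1/(1+u) = 1 - u + u^2 - u^3 + ... and substitute the series for u.
h(0) = 1
h′(0) = -1
h′′(0) = 3
h′′′(0) = -14
So c_3 = h′′′(0)/3! = -7/3.

-7/3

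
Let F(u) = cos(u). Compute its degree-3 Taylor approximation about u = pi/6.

F(pi/6) = sqrt(3)/2
F′(pi/6) = -1/2
F′′(pi/6) = -sqrt(3)/2
F′′′(pi/6) = 1/2

(u - pi/6)^3/12 - sqrt(3)*(u - pi/6)^2/4 - (u - pi/6)/2 + sqrt(3)/2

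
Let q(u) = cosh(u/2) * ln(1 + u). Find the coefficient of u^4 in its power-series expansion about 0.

Expand each factor separately, then convolve coefficients.
q(0) = 0
q′(0) = 1
q′′(0) = -1
q′′′(0) = 11/4
q^(4)(0) = -15/2
So c_4 = q^(4)(0)/4! = -5/16.

-5/16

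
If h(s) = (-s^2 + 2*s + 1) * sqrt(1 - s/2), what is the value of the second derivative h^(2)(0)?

-49/16

Multiply each power in the prefactor through the base expansion.
The coefficient of s^2 in the expansion is -49/32, so h′′(0) = 2! * (-49/32) = -49/16.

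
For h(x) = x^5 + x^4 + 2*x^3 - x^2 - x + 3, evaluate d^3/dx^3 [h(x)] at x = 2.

The coefficient of (x - 2)^3 in the expansion is 50, so h′′′(2) = 3! * (50) = 300.

300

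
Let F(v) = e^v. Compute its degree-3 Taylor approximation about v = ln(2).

(v - ln(2))^3/3 + (v - ln(2))^2 + 2*(v - ln(2)) + 2

[(v - ln(2))^0] = 2;  [(v - ln(2))^1] = 2;  [(v - ln(2))^2] = 1;  [(v - ln(2))^3] = 1/3.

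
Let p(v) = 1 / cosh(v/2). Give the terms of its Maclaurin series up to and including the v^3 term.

1 - v^2/8

Write the quotient as an unknown series and match coefficients against numerator = denominator · series.
[v^0] = 1;  [v^1] = 0;  [v^2] = -1/8;  [v^3] = 0.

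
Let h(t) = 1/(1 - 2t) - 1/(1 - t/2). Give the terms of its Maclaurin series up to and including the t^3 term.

63*t^3/8 + 15*t^2/4 + 3*t/2

Expand each term separately and add.
h(0) = 0
h′(0) = 3/2
h′′(0) = 15/2
h′′′(0) = 189/4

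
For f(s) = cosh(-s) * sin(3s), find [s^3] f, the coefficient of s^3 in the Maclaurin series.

-3

Expand each factor separately, then convolve coefficients.
f(0) = 0
f′(0) = 3
f′′(0) = 0
f′′′(0) = -18
The Taylor polynomial is Σ f^(k)(0)/k! · s^k.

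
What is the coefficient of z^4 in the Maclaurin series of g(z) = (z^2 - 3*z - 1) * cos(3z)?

Shift and add copies of the series according to the polynomial's terms.
[z^0] = -1;  [z^1] = -3;  [z^2] = 11/2;  [z^3] = 27/2;  [z^4] = -63/8.

-63/8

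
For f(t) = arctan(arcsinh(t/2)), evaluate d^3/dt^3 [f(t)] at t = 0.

Substitute the inner expansion into the outer series and collect powers.
The coefficient of t^3 in the expansion is -1/16, so f′′′(0) = 3! * (-1/16) = -3/8.

-3/8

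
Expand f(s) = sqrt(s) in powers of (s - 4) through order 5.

7*(s - 4)^5/131072 - 5*(s - 4)^4/16384 + (s - 4)^3/512 - (s - 4)^2/64 + (s - 4)/4 + 2

Use the known series and substitute for the argument.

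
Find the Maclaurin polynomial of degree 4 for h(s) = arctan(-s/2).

s^3/24 - s/2

h(0) = 0
h′(0) = -1/2
h′′(0) = 0
h′′′(0) = 1/4
h^(4)(0) = 0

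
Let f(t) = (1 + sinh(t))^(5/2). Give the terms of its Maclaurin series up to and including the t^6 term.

Let u equal the inner series; expand the outer function in u and truncate.
f(0) = 1
f′(0) = 5/2
f′′(0) = 15/4
f′′′(0) = 35/8
f^(4)(0) = 225/16
f^(5)(0) = 725/32
f^(6)(0) = 2415/64
The Taylor polynomial is Σ f^(k)(0)/k! · t^k.

161*t^6/3072 + 145*t^5/768 + 75*t^4/128 + 35*t^3/48 + 15*t^2/8 + 5*t/2 + 1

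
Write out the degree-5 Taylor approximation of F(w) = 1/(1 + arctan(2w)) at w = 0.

Substitute the inner expansion into the outer series and collect powers.
[w^0] = 1;  [w^1] = -2;  [w^2] = 4;  [w^3] = -16/3;  [w^4] = 16/3;  [w^5] = -32/5.

-32*w^5/5 + 16*w^4/3 - 16*w^3/3 + 4*w^2 - 2*w + 1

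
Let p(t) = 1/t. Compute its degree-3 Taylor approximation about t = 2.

p(2) = 1/2
p′(2) = -1/4
p′′(2) = 1/4
p′′′(2) = -3/8
Then c_k = p^(k)(2)/k! gives each Taylor coefficient.

-(t - 2)^3/16 + (t - 2)^2/8 - (t - 2)/4 + 1/2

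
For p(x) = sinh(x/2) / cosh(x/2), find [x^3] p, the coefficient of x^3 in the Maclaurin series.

Divide the numerator series by the denominator series (power-series long division).
[x^0] = 0;  [x^1] = 1/2;  [x^2] = 0;  [x^3] = -1/24.
So c_3 = p′′′(0)/3! = -1/24.

-1/24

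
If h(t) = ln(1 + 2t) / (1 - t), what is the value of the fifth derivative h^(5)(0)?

608

Multiply the two series term by term and collect like powers.
From the series, [t^5] h = 76/15; multiply by 5! = 120 to get 608.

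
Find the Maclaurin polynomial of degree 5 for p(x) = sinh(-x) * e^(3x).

Multiply the two series term by term and collect like powers.
[x^0] = 0;  [x^1] = -1;  [x^2] = -3;  [x^3] = -14/3;  [x^4] = -5;  [x^5] = -62/15.

-62*x^5/15 - 5*x^4 - 14*x^3/3 - 3*x^2 - x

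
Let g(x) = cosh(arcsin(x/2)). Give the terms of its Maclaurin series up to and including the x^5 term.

Plug the Maclaurin series of the inner function into that of the outer and collect terms.
g(0) = 1
g′(0) = 0
g′′(0) = 1/4
g′′′(0) = 0
g^(4)(0) = 5/16
g^(5)(0) = 0

5*x^4/384 + x^2/8 + 1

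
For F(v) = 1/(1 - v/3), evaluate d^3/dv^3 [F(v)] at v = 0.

2/9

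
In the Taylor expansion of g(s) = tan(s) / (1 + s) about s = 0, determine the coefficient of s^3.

Expand each factor separately, then convolve coefficients.
g(0) = 0
g′(0) = 1
g′′(0) = -2
g′′′(0) = 8
The Taylor polynomial is Σ g^(k)(0)/k! · s^k.

4/3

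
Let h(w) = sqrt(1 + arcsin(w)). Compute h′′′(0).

7/8

Compose series: expand the inner function first, then feed it into the outer expansion.
The coefficient of w^3 in the expansion is 7/48, so h′′′(0) = 3! * (7/48) = 7/8.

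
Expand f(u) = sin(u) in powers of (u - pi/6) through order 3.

f(pi/6) = 1/2
f′(pi/6) = sqrt(3)/2
f′′(pi/6) = -1/2
f′′′(pi/6) = -sqrt(3)/2

-sqrt(3)*(u - pi/6)^3/12 - (u - pi/6)^2/4 + sqrt(3)*(u - pi/6)/2 + 1/2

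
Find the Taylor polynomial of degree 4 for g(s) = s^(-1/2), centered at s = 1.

35*(s - 1)^4/128 - 5*(s - 1)^3/16 + 3*(s - 1)^2/8 - (s - 1)/2 + 1

g(1) = 1
g′(1) = -1/2
g′′(1) = 3/4
g′′′(1) = -15/8
g^(4)(1) = 105/16
Then c_k = g^(k)(1)/k! gives each Taylor coefficient.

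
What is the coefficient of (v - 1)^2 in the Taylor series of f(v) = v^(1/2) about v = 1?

f(1) = 1
f′(1) = 1/2
f′′(1) = -1/4
So c_2 = f′′(1)/2! = -1/8.

-1/8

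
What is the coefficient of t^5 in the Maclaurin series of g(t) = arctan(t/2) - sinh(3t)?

-323/160

Expand each term separately and add.
g(0) = 0
g′(0) = -5/2
g′′(0) = 0
g′′′(0) = -109/4
g^(4)(0) = 0
g^(5)(0) = -969/4
Then c_k = g^(k)(0)/k! gives each Taylor coefficient.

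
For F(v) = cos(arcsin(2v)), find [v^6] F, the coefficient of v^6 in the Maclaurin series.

Let u equal the inner series; expand the outer function in u and truncate.
F(0) = 1
F′(0) = 0
F′′(0) = -4
F′′′(0) = 0
F^(4)(0) = -48
F^(5)(0) = 0
F^(6)(0) = -2880

-4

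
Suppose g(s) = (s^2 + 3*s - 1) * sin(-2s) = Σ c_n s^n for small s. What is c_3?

-10/3

Shift and add copies of the series according to the polynomial's terms.
g(0) = 0
g′(0) = 2
g′′(0) = -12
g′′′(0) = -20
So c_3 = g′′′(0)/3! = -10/3.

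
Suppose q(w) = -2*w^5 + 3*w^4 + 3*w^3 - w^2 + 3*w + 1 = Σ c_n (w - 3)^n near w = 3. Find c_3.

-141

q(3) = -161
q′(3) = -408
q′′(3) = -704
q′′′(3) = -846
So c_3 = q′′′(3)/3! = -141.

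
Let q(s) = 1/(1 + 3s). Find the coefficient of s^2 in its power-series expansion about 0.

c_2 = q′′(0)/2! = 9.

9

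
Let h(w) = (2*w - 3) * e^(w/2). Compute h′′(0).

Multiply each power in the prefactor through the base expansion.
From the series, [w^2] h = 5/8; multiply by 2! = 2 to get 5/4.

5/4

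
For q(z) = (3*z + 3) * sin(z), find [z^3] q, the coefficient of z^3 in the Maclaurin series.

-1/2

Multiply each power in the prefactor through the base expansion.
[z^0] = 0;  [z^1] = 3;  [z^2] = 3;  [z^3] = -1/2.
So c_3 = q′′′(0)/3! = -1/2.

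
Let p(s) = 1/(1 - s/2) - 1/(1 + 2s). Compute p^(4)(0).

-765/2

Expand each term separately and add.
The coefficient of s^4 in the expansion is -255/16, so p^(4)(0) = 4! * (-255/16) = -765/2.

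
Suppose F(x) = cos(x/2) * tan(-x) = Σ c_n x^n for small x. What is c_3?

Multiply the two series term by term and collect like powers.
F(0) = 0
F′(0) = -1
F′′(0) = 0
F′′′(0) = -5/4
So c_3 = F′′′(0)/3! = -5/24.

-5/24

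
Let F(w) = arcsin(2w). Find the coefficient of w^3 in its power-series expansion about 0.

F(0) = 0
F′(0) = 2
F′′(0) = 0
F′′′(0) = 8
So c_3 = F′′′(0)/3! = 4/3.

4/3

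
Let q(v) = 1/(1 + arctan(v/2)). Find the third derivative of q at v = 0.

-1/2

Compose series: expand the inner function first, then feed it into the outer expansion.
The coefficient of v^3 in the expansion is -1/12, so q′′′(0) = 3! * (-1/12) = -1/2.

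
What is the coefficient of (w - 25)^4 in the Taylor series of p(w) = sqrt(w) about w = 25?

Compute the successive derivatives at the expansion point and divide by k!.
p(25) = 5
p′(25) = 1/10
p′′(25) = -1/500
p′′′(25) = 3/25000
p^(4)(25) = -3/250000

-1/2000000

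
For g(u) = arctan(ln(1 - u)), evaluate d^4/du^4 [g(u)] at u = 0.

6

Let u equal the inner series; expand the outer function in u and truncate.
From the series, [u^4] g = 1/4; multiply by 4! = 24 to get 6.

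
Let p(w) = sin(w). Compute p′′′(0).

-1

From the series, [w^3] p = -1/6; multiply by 3! = 6 to get -1.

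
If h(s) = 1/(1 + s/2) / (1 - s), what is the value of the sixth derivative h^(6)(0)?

Expand each factor separately, then convolve coefficients.
The coefficient of s^6 in the expansion is 43/64, so h^(6)(0) = 6! * (43/64) = 1935/4.

1935/4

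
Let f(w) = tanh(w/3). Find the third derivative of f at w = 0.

The coefficient of w^3 in the expansion is -1/81, so f′′′(0) = 3! * (-1/81) = -2/27.

-2/27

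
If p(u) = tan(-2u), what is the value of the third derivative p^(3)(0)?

The coefficient of u^3 in the expansion is -8/3, so p′′′(0) = 3! * (-8/3) = -16.

-16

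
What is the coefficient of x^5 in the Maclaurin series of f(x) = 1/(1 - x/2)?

f(0) = 1
f′(0) = 1/2
f′′(0) = 1/2
f′′′(0) = 3/4
f^(4)(0) = 3/2
f^(5)(0) = 15/4

1/32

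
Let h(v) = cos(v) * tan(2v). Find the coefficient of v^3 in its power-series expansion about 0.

5/3

Multiply the two series term by term and collect like powers.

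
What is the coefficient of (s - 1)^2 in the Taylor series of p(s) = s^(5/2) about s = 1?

Apply the Taylor formula c_k = f^(k)(a)/k!.
[(s - 1)^0] = 1;  [(s - 1)^1] = 5/2;  [(s - 1)^2] = 15/8.

15/8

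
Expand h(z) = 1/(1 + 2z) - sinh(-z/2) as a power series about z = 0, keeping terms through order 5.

Expand each term separately and add.
h(0) = 1
h′(0) = -3/2
h′′(0) = 8
h′′′(0) = -383/8
h^(4)(0) = 384
h^(5)(0) = -122879/32
Then c_k = h^(k)(0)/k! gives each Taylor coefficient.

-122879*z^5/3840 + 16*z^4 - 383*z^3/48 + 4*z^2 - 3*z/2 + 1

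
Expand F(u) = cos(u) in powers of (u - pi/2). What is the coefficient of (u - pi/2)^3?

1/6

Compute the successive derivatives at the expansion point and divide by k!.
F(pi/2) = 0
F′(pi/2) = -1
F′′(pi/2) = 0
F′′′(pi/2) = 1
So c_3 = F′′′(pi/2)/3! = 1/6.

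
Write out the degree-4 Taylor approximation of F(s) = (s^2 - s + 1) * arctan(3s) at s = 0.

9*s^4 - 6*s^3 - 3*s^2 + 3*s

Multiply each power in the prefactor through the base expansion.
[s^0] = 0;  [s^1] = 3;  [s^2] = -3;  [s^3] = -6;  [s^4] = 9.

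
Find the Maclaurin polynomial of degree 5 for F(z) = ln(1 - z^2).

-z^4/2 - z^2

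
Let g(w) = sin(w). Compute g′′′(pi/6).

-sqrt(3)/2

From the series, [(w - pi/6)^3] g = -sqrt(3)/12; multiply by 3! = 6 to get -sqrt(3)/2.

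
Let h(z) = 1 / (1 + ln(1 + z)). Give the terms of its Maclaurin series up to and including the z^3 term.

Use the geometric series for the reciprocal, then substitute.
h(0) = 1
h′(0) = -1
h′′(0) = 3
h′′′(0) = -14

-7*z^3/3 + 3*z^2/2 - z + 1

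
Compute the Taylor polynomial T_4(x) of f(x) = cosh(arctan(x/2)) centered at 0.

Compose series: expand the inner function first, then feed it into the outer expansion.
f(0) = 1
f′(0) = 0
f′′(0) = 1/4
f′′′(0) = 0
f^(4)(0) = -7/16

-7*x^4/384 + x^2/8 + 1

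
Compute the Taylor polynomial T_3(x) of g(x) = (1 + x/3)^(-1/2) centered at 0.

-5*x^3/432 + x^2/24 - x/6 + 1

g(0) = 1
g′(0) = -1/6
g′′(0) = 1/12
g′′′(0) = -5/72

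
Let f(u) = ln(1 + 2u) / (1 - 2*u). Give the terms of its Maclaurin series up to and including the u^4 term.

Multiply the numerator's expansion by the denominator's geometric series.
[u^0] = 0;  [u^1] = 2;  [u^2] = 2;  [u^3] = 20/3;  [u^4] = 28/3.

28*u^4/3 + 20*u^3/3 + 2*u^2 + 2*u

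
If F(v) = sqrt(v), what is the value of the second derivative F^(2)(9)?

-1/108

The coefficient of (v - 9)^2 in the expansion is -1/216, so F′′(9) = 2! * (-1/216) = -1/108.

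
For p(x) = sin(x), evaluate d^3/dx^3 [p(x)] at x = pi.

1

The coefficient of (x - pi)^3 in the expansion is 1/6, so p′′′(pi) = 3! * (1/6) = 1.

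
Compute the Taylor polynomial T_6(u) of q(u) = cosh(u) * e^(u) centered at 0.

Multiply the two series term by term and collect like powers.
q(0) = 1
q′(0) = 1
q′′(0) = 2
q′′′(0) = 4
q^(4)(0) = 8
q^(5)(0) = 16
q^(6)(0) = 32

2*u^6/45 + 2*u^5/15 + u^4/3 + 2*u^3/3 + u^2 + u + 1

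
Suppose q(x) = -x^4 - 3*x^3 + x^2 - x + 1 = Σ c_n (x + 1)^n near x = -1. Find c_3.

q(-1) = 5
q′(-1) = -8
q′′(-1) = 8
q′′′(-1) = 6

1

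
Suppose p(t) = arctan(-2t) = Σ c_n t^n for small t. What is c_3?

8/3

[t^0] = 0;  [t^1] = -2;  [t^2] = 0;  [t^3] = 8/3.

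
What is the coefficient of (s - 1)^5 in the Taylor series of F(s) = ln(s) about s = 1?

1/5

F(1) = 0
F′(1) = 1
F′′(1) = -1
F′′′(1) = 2
F^(4)(1) = -6
F^(5)(1) = 24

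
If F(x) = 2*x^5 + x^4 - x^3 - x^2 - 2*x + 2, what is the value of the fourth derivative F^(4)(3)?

From the series, [(x - 3)^4] F = 31; multiply by 4! = 24 to get 744.

744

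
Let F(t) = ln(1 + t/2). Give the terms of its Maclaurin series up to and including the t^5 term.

t^5/160 - t^4/64 + t^3/24 - t^2/8 + t/2

Differentiate repeatedly and evaluate at the center.
F(0) = 0
F′(0) = 1/2
F′′(0) = -1/4
F′′′(0) = 1/4
F^(4)(0) = -3/8
F^(5)(0) = 3/4
The Taylor polynomial is Σ F^(k)(0)/k! · t^k.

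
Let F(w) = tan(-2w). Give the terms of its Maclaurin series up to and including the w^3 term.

Differentiate repeatedly and evaluate at the center.
[w^0] = 0;  [w^1] = -2;  [w^2] = 0;  [w^3] = -8/3.

-8*w^3/3 - 2*w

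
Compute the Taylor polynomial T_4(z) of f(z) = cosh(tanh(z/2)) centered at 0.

Compose series: expand the inner function first, then feed it into the outer expansion.
f(0) = 1
f′(0) = 0
f′′(0) = 1/4
f′′′(0) = 0
f^(4)(0) = -7/16
Dividing each by k! gives the coefficients c_0, ..., c_4.

-7*z^4/384 + z^2/8 + 1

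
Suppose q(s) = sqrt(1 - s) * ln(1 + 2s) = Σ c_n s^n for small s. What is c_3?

Expand each factor separately, then convolve coefficients.
q(0) = 0
q′(0) = 2
q′′(0) = -6
q′′′(0) = 41/2

41/12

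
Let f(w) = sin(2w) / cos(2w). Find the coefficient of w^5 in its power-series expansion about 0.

Write the quotient as an unknown series and match coefficients against numerator = denominator · series.

64/15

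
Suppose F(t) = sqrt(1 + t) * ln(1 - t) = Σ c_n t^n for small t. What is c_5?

-529/1920

Multiply the two series term by term and collect like powers.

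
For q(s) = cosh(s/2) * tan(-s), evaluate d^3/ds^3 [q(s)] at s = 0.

Write out both Maclaurin series and multiply, keeping only the needed powers.
The coefficient of s^3 in the expansion is -11/24, so q′′′(0) = 3! * (-11/24) = -11/4.

-11/4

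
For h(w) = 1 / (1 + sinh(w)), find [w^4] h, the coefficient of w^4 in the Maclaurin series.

Use the geometric series for the reciprocal, then substitute.
So c_4 = h^(4)(0)/4! = 4/3.

4/3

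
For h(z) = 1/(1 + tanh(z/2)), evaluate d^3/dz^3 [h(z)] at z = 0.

-1/2

Substitute the inner expansion into the outer series and collect powers.
The coefficient of z^3 in the expansion is -1/12, so h′′′(0) = 3! * (-1/12) = -1/2.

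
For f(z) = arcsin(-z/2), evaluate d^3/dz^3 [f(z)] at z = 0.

From the series, [z^3] f = -1/48; multiply by 3! = 6 to get -1/8.

-1/8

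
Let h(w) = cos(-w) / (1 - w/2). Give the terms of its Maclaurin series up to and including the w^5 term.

-w^5/96 - w^4/48 - w^3/8 - w^2/4 + w/2 + 1

Expand each factor separately, then convolve coefficients.
h(0) = 1
h′(0) = 1/2
h′′(0) = -1/2
h′′′(0) = -3/4
h^(4)(0) = -1/2
h^(5)(0) = -5/4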